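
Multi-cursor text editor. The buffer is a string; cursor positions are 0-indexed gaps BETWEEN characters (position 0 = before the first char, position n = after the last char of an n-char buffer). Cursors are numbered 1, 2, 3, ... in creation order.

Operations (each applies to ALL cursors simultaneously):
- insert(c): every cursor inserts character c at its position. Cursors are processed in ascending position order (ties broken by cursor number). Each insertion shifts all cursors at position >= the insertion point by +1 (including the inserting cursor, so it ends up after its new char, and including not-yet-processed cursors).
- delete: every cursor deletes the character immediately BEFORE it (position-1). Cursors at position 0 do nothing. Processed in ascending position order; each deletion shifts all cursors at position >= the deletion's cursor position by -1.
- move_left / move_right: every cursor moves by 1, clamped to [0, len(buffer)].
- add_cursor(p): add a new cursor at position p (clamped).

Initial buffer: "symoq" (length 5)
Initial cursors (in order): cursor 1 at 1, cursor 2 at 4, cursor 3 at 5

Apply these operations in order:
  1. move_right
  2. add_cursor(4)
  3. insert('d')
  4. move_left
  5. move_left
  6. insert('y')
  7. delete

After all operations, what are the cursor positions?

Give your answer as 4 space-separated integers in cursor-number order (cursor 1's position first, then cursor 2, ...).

After op 1 (move_right): buffer="symoq" (len 5), cursors c1@2 c2@5 c3@5, authorship .....
After op 2 (add_cursor(4)): buffer="symoq" (len 5), cursors c1@2 c4@4 c2@5 c3@5, authorship .....
After op 3 (insert('d')): buffer="sydmodqdd" (len 9), cursors c1@3 c4@6 c2@9 c3@9, authorship ..1..4.23
After op 4 (move_left): buffer="sydmodqdd" (len 9), cursors c1@2 c4@5 c2@8 c3@8, authorship ..1..4.23
After op 5 (move_left): buffer="sydmodqdd" (len 9), cursors c1@1 c4@4 c2@7 c3@7, authorship ..1..4.23
After op 6 (insert('y')): buffer="syydmyodqyydd" (len 13), cursors c1@2 c4@6 c2@11 c3@11, authorship .1.1.4.4.2323
After op 7 (delete): buffer="sydmodqdd" (len 9), cursors c1@1 c4@4 c2@7 c3@7, authorship ..1..4.23

Answer: 1 7 7 4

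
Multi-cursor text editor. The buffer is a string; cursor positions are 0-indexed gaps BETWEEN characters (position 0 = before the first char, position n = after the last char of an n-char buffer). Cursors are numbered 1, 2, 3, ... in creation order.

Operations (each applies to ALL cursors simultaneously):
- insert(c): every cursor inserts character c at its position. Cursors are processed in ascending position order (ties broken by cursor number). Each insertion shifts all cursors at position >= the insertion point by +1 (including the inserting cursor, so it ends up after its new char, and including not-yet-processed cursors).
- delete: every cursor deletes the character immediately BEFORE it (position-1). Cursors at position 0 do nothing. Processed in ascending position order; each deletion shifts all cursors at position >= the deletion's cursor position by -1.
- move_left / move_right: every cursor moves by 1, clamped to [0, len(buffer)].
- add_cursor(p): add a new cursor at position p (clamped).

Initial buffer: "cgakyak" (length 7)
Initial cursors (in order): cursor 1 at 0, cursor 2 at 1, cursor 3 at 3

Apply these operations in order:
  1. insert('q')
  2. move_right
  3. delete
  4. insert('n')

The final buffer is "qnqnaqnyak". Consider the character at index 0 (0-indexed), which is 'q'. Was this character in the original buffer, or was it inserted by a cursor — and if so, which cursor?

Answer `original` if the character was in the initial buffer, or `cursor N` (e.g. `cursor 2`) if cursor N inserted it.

Answer: cursor 1

Derivation:
After op 1 (insert('q')): buffer="qcqgaqkyak" (len 10), cursors c1@1 c2@3 c3@6, authorship 1.2..3....
After op 2 (move_right): buffer="qcqgaqkyak" (len 10), cursors c1@2 c2@4 c3@7, authorship 1.2..3....
After op 3 (delete): buffer="qqaqyak" (len 7), cursors c1@1 c2@2 c3@4, authorship 12.3...
After op 4 (insert('n')): buffer="qnqnaqnyak" (len 10), cursors c1@2 c2@4 c3@7, authorship 1122.33...
Authorship (.=original, N=cursor N): 1 1 2 2 . 3 3 . . .
Index 0: author = 1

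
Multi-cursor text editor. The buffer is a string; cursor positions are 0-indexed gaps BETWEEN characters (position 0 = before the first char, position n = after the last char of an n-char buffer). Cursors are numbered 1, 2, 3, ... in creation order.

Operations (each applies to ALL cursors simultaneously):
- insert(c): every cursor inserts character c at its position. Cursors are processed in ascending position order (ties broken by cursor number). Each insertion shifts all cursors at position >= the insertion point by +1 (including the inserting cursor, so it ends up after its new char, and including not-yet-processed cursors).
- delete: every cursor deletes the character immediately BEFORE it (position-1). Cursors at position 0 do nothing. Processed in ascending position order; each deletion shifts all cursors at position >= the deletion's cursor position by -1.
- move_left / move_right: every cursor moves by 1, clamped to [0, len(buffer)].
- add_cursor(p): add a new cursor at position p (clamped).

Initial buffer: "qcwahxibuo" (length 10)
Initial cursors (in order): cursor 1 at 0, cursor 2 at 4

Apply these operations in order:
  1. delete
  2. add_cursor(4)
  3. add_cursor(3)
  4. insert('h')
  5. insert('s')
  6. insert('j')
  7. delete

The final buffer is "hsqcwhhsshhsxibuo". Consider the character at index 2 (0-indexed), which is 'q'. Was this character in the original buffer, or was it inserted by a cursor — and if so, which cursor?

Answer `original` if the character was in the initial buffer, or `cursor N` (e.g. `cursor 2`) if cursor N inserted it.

Answer: original

Derivation:
After op 1 (delete): buffer="qcwhxibuo" (len 9), cursors c1@0 c2@3, authorship .........
After op 2 (add_cursor(4)): buffer="qcwhxibuo" (len 9), cursors c1@0 c2@3 c3@4, authorship .........
After op 3 (add_cursor(3)): buffer="qcwhxibuo" (len 9), cursors c1@0 c2@3 c4@3 c3@4, authorship .........
After op 4 (insert('h')): buffer="hqcwhhhhxibuo" (len 13), cursors c1@1 c2@6 c4@6 c3@8, authorship 1...24.3.....
After op 5 (insert('s')): buffer="hsqcwhhsshhsxibuo" (len 17), cursors c1@2 c2@9 c4@9 c3@12, authorship 11...2424.33.....
After op 6 (insert('j')): buffer="hsjqcwhhssjjhhsjxibuo" (len 21), cursors c1@3 c2@12 c4@12 c3@16, authorship 111...242424.333.....
After op 7 (delete): buffer="hsqcwhhsshhsxibuo" (len 17), cursors c1@2 c2@9 c4@9 c3@12, authorship 11...2424.33.....
Authorship (.=original, N=cursor N): 1 1 . . . 2 4 2 4 . 3 3 . . . . .
Index 2: author = original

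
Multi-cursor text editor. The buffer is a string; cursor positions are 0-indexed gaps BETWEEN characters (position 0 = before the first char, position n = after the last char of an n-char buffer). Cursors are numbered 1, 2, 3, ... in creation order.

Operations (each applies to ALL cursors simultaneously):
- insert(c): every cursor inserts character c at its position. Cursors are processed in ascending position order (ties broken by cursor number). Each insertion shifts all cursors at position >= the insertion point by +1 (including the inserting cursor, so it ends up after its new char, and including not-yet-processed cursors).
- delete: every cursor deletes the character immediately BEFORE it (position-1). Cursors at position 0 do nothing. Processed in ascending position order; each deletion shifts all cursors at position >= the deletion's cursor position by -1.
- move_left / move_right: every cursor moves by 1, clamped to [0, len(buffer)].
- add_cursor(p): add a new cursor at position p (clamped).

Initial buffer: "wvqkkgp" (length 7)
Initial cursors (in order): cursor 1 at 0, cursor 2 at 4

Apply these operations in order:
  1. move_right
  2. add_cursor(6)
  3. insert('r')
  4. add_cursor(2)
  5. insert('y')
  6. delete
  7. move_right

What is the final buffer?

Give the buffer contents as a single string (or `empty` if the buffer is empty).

After op 1 (move_right): buffer="wvqkkgp" (len 7), cursors c1@1 c2@5, authorship .......
After op 2 (add_cursor(6)): buffer="wvqkkgp" (len 7), cursors c1@1 c2@5 c3@6, authorship .......
After op 3 (insert('r')): buffer="wrvqkkrgrp" (len 10), cursors c1@2 c2@7 c3@9, authorship .1....2.3.
After op 4 (add_cursor(2)): buffer="wrvqkkrgrp" (len 10), cursors c1@2 c4@2 c2@7 c3@9, authorship .1....2.3.
After op 5 (insert('y')): buffer="wryyvqkkrygryp" (len 14), cursors c1@4 c4@4 c2@10 c3@13, authorship .114....22.33.
After op 6 (delete): buffer="wrvqkkrgrp" (len 10), cursors c1@2 c4@2 c2@7 c3@9, authorship .1....2.3.
After op 7 (move_right): buffer="wrvqkkrgrp" (len 10), cursors c1@3 c4@3 c2@8 c3@10, authorship .1....2.3.

Answer: wrvqkkrgrp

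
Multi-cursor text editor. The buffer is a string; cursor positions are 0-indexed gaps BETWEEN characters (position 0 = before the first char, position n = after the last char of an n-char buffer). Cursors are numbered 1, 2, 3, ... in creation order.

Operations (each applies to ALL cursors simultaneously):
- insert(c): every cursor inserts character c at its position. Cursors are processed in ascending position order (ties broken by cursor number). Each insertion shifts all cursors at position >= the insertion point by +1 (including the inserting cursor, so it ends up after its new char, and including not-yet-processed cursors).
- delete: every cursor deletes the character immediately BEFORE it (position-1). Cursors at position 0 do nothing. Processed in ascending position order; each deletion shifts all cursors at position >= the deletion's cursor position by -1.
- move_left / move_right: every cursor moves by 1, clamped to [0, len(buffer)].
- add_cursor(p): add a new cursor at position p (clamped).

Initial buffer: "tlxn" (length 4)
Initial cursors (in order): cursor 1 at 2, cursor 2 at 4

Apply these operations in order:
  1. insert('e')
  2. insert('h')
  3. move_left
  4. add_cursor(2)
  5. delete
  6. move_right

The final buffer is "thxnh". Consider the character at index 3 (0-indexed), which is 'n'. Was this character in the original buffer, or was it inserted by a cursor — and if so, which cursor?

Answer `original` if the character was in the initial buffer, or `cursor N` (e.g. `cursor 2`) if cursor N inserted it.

Answer: original

Derivation:
After op 1 (insert('e')): buffer="tlexne" (len 6), cursors c1@3 c2@6, authorship ..1..2
After op 2 (insert('h')): buffer="tlehxneh" (len 8), cursors c1@4 c2@8, authorship ..11..22
After op 3 (move_left): buffer="tlehxneh" (len 8), cursors c1@3 c2@7, authorship ..11..22
After op 4 (add_cursor(2)): buffer="tlehxneh" (len 8), cursors c3@2 c1@3 c2@7, authorship ..11..22
After op 5 (delete): buffer="thxnh" (len 5), cursors c1@1 c3@1 c2@4, authorship .1..2
After op 6 (move_right): buffer="thxnh" (len 5), cursors c1@2 c3@2 c2@5, authorship .1..2
Authorship (.=original, N=cursor N): . 1 . . 2
Index 3: author = original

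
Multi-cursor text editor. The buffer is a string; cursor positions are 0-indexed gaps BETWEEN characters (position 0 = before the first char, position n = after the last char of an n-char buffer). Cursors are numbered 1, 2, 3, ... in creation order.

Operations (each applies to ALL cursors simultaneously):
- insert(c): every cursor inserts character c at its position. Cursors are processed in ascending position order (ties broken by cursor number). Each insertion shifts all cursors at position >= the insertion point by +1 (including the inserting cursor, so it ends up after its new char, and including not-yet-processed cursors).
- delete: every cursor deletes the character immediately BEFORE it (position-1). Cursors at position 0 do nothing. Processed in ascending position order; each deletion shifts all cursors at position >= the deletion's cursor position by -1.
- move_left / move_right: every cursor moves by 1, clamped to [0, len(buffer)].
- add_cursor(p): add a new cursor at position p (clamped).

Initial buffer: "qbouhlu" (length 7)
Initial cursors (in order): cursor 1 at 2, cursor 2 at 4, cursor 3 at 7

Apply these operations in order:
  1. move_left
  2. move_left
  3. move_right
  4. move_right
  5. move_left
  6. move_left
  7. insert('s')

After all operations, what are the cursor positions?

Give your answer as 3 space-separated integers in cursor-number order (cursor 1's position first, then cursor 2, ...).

Answer: 1 4 8

Derivation:
After op 1 (move_left): buffer="qbouhlu" (len 7), cursors c1@1 c2@3 c3@6, authorship .......
After op 2 (move_left): buffer="qbouhlu" (len 7), cursors c1@0 c2@2 c3@5, authorship .......
After op 3 (move_right): buffer="qbouhlu" (len 7), cursors c1@1 c2@3 c3@6, authorship .......
After op 4 (move_right): buffer="qbouhlu" (len 7), cursors c1@2 c2@4 c3@7, authorship .......
After op 5 (move_left): buffer="qbouhlu" (len 7), cursors c1@1 c2@3 c3@6, authorship .......
After op 6 (move_left): buffer="qbouhlu" (len 7), cursors c1@0 c2@2 c3@5, authorship .......
After op 7 (insert('s')): buffer="sqbsouhslu" (len 10), cursors c1@1 c2@4 c3@8, authorship 1..2...3..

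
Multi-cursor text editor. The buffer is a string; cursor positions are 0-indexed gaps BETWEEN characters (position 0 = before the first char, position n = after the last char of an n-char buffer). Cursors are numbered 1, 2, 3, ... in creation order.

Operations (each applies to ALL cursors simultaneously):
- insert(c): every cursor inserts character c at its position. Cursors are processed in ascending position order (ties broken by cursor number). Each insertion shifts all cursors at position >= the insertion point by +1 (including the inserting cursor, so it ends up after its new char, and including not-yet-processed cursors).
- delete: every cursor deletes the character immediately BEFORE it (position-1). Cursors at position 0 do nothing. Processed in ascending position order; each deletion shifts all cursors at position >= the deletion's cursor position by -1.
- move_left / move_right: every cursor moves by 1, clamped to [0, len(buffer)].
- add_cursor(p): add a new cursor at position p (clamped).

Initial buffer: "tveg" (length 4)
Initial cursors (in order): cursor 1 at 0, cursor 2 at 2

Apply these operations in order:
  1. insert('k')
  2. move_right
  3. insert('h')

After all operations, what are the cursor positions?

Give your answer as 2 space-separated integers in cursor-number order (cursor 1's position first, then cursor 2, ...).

After op 1 (insert('k')): buffer="ktvkeg" (len 6), cursors c1@1 c2@4, authorship 1..2..
After op 2 (move_right): buffer="ktvkeg" (len 6), cursors c1@2 c2@5, authorship 1..2..
After op 3 (insert('h')): buffer="kthvkehg" (len 8), cursors c1@3 c2@7, authorship 1.1.2.2.

Answer: 3 7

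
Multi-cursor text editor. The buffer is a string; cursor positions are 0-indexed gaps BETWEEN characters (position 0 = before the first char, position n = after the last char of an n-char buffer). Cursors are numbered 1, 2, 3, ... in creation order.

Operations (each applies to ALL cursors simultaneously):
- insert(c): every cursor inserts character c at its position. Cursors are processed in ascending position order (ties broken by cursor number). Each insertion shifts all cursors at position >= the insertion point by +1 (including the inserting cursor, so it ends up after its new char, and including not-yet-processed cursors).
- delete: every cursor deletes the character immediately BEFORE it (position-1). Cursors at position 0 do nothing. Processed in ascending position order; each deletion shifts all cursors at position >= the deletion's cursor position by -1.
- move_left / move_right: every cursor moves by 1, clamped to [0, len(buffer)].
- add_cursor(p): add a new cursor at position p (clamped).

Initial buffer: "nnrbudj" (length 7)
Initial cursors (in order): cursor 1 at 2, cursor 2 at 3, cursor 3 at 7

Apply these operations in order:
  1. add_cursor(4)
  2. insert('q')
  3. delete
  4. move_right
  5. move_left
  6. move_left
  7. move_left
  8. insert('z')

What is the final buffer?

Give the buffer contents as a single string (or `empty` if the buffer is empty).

After op 1 (add_cursor(4)): buffer="nnrbudj" (len 7), cursors c1@2 c2@3 c4@4 c3@7, authorship .......
After op 2 (insert('q')): buffer="nnqrqbqudjq" (len 11), cursors c1@3 c2@5 c4@7 c3@11, authorship ..1.2.4...3
After op 3 (delete): buffer="nnrbudj" (len 7), cursors c1@2 c2@3 c4@4 c3@7, authorship .......
After op 4 (move_right): buffer="nnrbudj" (len 7), cursors c1@3 c2@4 c4@5 c3@7, authorship .......
After op 5 (move_left): buffer="nnrbudj" (len 7), cursors c1@2 c2@3 c4@4 c3@6, authorship .......
After op 6 (move_left): buffer="nnrbudj" (len 7), cursors c1@1 c2@2 c4@3 c3@5, authorship .......
After op 7 (move_left): buffer="nnrbudj" (len 7), cursors c1@0 c2@1 c4@2 c3@4, authorship .......
After op 8 (insert('z')): buffer="znznzrbzudj" (len 11), cursors c1@1 c2@3 c4@5 c3@8, authorship 1.2.4..3...

Answer: znznzrbzudj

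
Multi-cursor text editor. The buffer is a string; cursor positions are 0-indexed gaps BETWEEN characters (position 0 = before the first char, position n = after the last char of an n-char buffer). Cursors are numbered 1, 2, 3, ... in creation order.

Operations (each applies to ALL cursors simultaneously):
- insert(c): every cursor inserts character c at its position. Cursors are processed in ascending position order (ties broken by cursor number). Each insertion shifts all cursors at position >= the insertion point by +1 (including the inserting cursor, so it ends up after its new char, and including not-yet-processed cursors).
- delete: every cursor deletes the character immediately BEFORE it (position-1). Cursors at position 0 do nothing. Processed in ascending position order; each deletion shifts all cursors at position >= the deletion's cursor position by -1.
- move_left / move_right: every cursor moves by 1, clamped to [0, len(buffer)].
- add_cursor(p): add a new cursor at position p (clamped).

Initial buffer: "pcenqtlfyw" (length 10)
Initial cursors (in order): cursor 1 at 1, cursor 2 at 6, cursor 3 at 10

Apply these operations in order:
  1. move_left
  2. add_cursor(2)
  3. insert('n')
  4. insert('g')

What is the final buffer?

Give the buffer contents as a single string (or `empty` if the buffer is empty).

After op 1 (move_left): buffer="pcenqtlfyw" (len 10), cursors c1@0 c2@5 c3@9, authorship ..........
After op 2 (add_cursor(2)): buffer="pcenqtlfyw" (len 10), cursors c1@0 c4@2 c2@5 c3@9, authorship ..........
After op 3 (insert('n')): buffer="npcnenqntlfynw" (len 14), cursors c1@1 c4@4 c2@8 c3@13, authorship 1..4...2....3.
After op 4 (insert('g')): buffer="ngpcngenqngtlfyngw" (len 18), cursors c1@2 c4@6 c2@11 c3@17, authorship 11..44...22....33.

Answer: ngpcngenqngtlfyngw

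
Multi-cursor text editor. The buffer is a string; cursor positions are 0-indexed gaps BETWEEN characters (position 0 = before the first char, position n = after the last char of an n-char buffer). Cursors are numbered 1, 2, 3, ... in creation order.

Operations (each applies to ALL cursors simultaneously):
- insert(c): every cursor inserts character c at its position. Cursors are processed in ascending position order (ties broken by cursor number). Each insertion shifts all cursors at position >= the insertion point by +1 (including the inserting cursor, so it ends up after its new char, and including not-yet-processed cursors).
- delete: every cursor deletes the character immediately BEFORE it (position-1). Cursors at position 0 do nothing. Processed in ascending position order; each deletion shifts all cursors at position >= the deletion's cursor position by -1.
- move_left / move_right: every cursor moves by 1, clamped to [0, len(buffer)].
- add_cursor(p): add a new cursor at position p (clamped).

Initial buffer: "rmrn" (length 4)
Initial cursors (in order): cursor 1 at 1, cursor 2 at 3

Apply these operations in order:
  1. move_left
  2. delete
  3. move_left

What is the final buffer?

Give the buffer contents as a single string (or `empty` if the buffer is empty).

After op 1 (move_left): buffer="rmrn" (len 4), cursors c1@0 c2@2, authorship ....
After op 2 (delete): buffer="rrn" (len 3), cursors c1@0 c2@1, authorship ...
After op 3 (move_left): buffer="rrn" (len 3), cursors c1@0 c2@0, authorship ...

Answer: rrn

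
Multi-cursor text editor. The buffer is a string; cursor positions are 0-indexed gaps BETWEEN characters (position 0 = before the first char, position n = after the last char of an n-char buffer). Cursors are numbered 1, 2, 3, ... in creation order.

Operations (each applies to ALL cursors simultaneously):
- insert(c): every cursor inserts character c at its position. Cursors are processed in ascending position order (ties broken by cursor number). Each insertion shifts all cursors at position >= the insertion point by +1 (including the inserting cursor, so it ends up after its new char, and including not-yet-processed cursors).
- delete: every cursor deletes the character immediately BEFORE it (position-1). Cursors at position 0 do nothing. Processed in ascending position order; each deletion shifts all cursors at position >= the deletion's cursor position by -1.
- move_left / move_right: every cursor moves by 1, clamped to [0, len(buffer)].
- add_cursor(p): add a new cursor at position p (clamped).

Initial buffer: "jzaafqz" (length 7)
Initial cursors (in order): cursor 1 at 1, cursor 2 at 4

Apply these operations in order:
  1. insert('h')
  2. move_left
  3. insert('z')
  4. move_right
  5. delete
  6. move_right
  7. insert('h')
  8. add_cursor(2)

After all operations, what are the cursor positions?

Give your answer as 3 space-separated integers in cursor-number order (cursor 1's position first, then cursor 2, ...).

After op 1 (insert('h')): buffer="jhzaahfqz" (len 9), cursors c1@2 c2@6, authorship .1...2...
After op 2 (move_left): buffer="jhzaahfqz" (len 9), cursors c1@1 c2@5, authorship .1...2...
After op 3 (insert('z')): buffer="jzhzaazhfqz" (len 11), cursors c1@2 c2@7, authorship .11...22...
After op 4 (move_right): buffer="jzhzaazhfqz" (len 11), cursors c1@3 c2@8, authorship .11...22...
After op 5 (delete): buffer="jzzaazfqz" (len 9), cursors c1@2 c2@6, authorship .1...2...
After op 6 (move_right): buffer="jzzaazfqz" (len 9), cursors c1@3 c2@7, authorship .1...2...
After op 7 (insert('h')): buffer="jzzhaazfhqz" (len 11), cursors c1@4 c2@9, authorship .1.1..2.2..
After op 8 (add_cursor(2)): buffer="jzzhaazfhqz" (len 11), cursors c3@2 c1@4 c2@9, authorship .1.1..2.2..

Answer: 4 9 2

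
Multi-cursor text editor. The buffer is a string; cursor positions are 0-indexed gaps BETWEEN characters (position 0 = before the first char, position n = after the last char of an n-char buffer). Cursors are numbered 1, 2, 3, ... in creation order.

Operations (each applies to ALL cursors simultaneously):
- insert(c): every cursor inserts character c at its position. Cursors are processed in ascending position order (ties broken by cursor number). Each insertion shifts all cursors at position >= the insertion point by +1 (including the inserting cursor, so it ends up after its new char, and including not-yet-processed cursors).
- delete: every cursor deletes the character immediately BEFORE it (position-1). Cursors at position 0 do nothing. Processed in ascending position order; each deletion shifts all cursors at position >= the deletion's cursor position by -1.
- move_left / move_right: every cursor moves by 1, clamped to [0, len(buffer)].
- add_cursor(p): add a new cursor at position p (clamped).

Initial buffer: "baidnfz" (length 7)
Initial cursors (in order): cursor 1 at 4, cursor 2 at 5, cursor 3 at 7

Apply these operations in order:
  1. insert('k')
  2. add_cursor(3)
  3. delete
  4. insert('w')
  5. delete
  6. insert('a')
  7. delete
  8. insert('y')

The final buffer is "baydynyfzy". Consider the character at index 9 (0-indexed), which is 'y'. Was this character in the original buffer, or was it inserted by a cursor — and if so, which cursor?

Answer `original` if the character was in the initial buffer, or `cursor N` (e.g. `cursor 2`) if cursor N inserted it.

Answer: cursor 3

Derivation:
After op 1 (insert('k')): buffer="baidknkfzk" (len 10), cursors c1@5 c2@7 c3@10, authorship ....1.2..3
After op 2 (add_cursor(3)): buffer="baidknkfzk" (len 10), cursors c4@3 c1@5 c2@7 c3@10, authorship ....1.2..3
After op 3 (delete): buffer="badnfz" (len 6), cursors c4@2 c1@3 c2@4 c3@6, authorship ......
After op 4 (insert('w')): buffer="bawdwnwfzw" (len 10), cursors c4@3 c1@5 c2@7 c3@10, authorship ..4.1.2..3
After op 5 (delete): buffer="badnfz" (len 6), cursors c4@2 c1@3 c2@4 c3@6, authorship ......
After op 6 (insert('a')): buffer="baadanafza" (len 10), cursors c4@3 c1@5 c2@7 c3@10, authorship ..4.1.2..3
After op 7 (delete): buffer="badnfz" (len 6), cursors c4@2 c1@3 c2@4 c3@6, authorship ......
After op 8 (insert('y')): buffer="baydynyfzy" (len 10), cursors c4@3 c1@5 c2@7 c3@10, authorship ..4.1.2..3
Authorship (.=original, N=cursor N): . . 4 . 1 . 2 . . 3
Index 9: author = 3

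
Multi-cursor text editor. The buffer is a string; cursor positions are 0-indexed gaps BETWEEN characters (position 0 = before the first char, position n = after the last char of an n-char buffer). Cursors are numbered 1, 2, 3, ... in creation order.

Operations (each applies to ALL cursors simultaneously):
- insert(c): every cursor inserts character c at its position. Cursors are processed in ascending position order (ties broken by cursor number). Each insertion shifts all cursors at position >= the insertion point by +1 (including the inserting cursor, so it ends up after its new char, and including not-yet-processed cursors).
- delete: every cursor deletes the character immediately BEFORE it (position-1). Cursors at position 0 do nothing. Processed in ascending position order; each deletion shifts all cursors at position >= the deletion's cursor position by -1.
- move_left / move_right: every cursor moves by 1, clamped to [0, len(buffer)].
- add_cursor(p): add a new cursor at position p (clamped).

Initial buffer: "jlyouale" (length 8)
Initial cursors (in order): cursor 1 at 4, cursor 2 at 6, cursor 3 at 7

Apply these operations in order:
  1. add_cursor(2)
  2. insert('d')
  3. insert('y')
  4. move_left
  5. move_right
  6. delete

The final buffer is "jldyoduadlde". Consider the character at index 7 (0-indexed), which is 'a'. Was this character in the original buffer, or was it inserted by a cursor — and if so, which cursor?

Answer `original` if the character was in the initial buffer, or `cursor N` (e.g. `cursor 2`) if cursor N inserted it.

After op 1 (add_cursor(2)): buffer="jlyouale" (len 8), cursors c4@2 c1@4 c2@6 c3@7, authorship ........
After op 2 (insert('d')): buffer="jldyoduadlde" (len 12), cursors c4@3 c1@6 c2@9 c3@11, authorship ..4..1..2.3.
After op 3 (insert('y')): buffer="jldyyodyuadyldye" (len 16), cursors c4@4 c1@8 c2@12 c3@15, authorship ..44..11..22.33.
After op 4 (move_left): buffer="jldyyodyuadyldye" (len 16), cursors c4@3 c1@7 c2@11 c3@14, authorship ..44..11..22.33.
After op 5 (move_right): buffer="jldyyodyuadyldye" (len 16), cursors c4@4 c1@8 c2@12 c3@15, authorship ..44..11..22.33.
After op 6 (delete): buffer="jldyoduadlde" (len 12), cursors c4@3 c1@6 c2@9 c3@11, authorship ..4..1..2.3.
Authorship (.=original, N=cursor N): . . 4 . . 1 . . 2 . 3 .
Index 7: author = original

Answer: original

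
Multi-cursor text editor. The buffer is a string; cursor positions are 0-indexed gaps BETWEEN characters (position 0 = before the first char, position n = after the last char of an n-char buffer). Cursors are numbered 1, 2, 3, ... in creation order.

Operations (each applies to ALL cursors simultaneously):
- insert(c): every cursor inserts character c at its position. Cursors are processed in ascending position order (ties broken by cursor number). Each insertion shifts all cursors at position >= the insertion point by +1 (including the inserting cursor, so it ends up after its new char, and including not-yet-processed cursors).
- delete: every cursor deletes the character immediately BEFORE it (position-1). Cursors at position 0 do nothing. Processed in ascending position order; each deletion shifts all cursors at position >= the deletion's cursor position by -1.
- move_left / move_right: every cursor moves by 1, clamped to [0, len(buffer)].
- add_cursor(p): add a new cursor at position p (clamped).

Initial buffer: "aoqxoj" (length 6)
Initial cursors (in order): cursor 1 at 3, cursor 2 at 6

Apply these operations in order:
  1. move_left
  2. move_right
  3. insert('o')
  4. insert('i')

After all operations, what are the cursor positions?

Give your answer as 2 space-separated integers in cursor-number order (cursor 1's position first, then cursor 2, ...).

Answer: 5 10

Derivation:
After op 1 (move_left): buffer="aoqxoj" (len 6), cursors c1@2 c2@5, authorship ......
After op 2 (move_right): buffer="aoqxoj" (len 6), cursors c1@3 c2@6, authorship ......
After op 3 (insert('o')): buffer="aoqoxojo" (len 8), cursors c1@4 c2@8, authorship ...1...2
After op 4 (insert('i')): buffer="aoqoixojoi" (len 10), cursors c1@5 c2@10, authorship ...11...22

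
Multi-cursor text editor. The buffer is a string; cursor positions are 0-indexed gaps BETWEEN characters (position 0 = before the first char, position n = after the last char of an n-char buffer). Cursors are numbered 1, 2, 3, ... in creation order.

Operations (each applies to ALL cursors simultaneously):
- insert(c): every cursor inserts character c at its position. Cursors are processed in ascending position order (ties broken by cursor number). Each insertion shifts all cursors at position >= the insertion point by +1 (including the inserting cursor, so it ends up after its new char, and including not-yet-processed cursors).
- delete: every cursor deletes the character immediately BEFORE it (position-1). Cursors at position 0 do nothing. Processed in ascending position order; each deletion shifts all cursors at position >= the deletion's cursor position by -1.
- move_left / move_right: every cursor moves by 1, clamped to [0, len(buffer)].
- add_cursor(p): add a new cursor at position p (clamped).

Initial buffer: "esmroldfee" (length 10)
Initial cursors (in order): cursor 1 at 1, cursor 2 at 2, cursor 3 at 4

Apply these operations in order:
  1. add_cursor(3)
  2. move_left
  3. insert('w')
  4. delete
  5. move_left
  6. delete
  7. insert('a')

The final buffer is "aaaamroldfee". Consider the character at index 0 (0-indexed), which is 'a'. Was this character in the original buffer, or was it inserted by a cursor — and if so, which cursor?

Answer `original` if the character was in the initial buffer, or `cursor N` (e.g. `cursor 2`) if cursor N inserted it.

Answer: cursor 1

Derivation:
After op 1 (add_cursor(3)): buffer="esmroldfee" (len 10), cursors c1@1 c2@2 c4@3 c3@4, authorship ..........
After op 2 (move_left): buffer="esmroldfee" (len 10), cursors c1@0 c2@1 c4@2 c3@3, authorship ..........
After op 3 (insert('w')): buffer="wewswmwroldfee" (len 14), cursors c1@1 c2@3 c4@5 c3@7, authorship 1.2.4.3.......
After op 4 (delete): buffer="esmroldfee" (len 10), cursors c1@0 c2@1 c4@2 c3@3, authorship ..........
After op 5 (move_left): buffer="esmroldfee" (len 10), cursors c1@0 c2@0 c4@1 c3@2, authorship ..........
After op 6 (delete): buffer="mroldfee" (len 8), cursors c1@0 c2@0 c3@0 c4@0, authorship ........
After op 7 (insert('a')): buffer="aaaamroldfee" (len 12), cursors c1@4 c2@4 c3@4 c4@4, authorship 1234........
Authorship (.=original, N=cursor N): 1 2 3 4 . . . . . . . .
Index 0: author = 1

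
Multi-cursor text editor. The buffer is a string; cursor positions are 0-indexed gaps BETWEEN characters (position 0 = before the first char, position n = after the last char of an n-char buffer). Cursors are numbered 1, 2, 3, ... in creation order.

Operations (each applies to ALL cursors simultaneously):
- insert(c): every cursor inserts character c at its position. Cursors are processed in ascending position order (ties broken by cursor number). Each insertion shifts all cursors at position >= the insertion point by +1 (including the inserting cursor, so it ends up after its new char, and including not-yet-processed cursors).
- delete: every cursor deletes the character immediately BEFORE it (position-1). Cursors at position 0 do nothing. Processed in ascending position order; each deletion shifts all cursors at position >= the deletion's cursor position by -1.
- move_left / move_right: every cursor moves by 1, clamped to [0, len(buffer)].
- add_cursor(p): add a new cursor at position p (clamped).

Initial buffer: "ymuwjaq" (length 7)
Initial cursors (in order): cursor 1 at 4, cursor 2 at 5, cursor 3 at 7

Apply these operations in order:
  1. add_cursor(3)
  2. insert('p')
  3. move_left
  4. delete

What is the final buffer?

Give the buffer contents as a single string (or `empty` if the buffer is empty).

Answer: ympppap

Derivation:
After op 1 (add_cursor(3)): buffer="ymuwjaq" (len 7), cursors c4@3 c1@4 c2@5 c3@7, authorship .......
After op 2 (insert('p')): buffer="ymupwpjpaqp" (len 11), cursors c4@4 c1@6 c2@8 c3@11, authorship ...4.1.2..3
After op 3 (move_left): buffer="ymupwpjpaqp" (len 11), cursors c4@3 c1@5 c2@7 c3@10, authorship ...4.1.2..3
After op 4 (delete): buffer="ympppap" (len 7), cursors c4@2 c1@3 c2@4 c3@6, authorship ..412.3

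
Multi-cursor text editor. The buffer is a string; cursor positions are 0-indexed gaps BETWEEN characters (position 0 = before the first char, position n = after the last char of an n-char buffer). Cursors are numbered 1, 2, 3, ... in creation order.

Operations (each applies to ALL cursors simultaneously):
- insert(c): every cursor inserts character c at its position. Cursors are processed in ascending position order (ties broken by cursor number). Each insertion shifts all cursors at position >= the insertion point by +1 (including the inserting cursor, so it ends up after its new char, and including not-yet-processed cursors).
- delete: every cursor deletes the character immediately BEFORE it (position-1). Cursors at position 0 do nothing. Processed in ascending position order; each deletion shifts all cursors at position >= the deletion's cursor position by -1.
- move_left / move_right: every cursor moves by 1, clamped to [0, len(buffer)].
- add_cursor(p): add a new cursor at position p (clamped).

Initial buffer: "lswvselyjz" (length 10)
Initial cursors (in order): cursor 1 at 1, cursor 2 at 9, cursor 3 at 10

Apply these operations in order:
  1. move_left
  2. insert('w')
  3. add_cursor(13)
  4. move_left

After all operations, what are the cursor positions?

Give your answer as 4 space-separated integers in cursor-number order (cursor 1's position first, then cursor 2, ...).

Answer: 0 9 11 12

Derivation:
After op 1 (move_left): buffer="lswvselyjz" (len 10), cursors c1@0 c2@8 c3@9, authorship ..........
After op 2 (insert('w')): buffer="wlswvselywjwz" (len 13), cursors c1@1 c2@10 c3@12, authorship 1........2.3.
After op 3 (add_cursor(13)): buffer="wlswvselywjwz" (len 13), cursors c1@1 c2@10 c3@12 c4@13, authorship 1........2.3.
After op 4 (move_left): buffer="wlswvselywjwz" (len 13), cursors c1@0 c2@9 c3@11 c4@12, authorship 1........2.3.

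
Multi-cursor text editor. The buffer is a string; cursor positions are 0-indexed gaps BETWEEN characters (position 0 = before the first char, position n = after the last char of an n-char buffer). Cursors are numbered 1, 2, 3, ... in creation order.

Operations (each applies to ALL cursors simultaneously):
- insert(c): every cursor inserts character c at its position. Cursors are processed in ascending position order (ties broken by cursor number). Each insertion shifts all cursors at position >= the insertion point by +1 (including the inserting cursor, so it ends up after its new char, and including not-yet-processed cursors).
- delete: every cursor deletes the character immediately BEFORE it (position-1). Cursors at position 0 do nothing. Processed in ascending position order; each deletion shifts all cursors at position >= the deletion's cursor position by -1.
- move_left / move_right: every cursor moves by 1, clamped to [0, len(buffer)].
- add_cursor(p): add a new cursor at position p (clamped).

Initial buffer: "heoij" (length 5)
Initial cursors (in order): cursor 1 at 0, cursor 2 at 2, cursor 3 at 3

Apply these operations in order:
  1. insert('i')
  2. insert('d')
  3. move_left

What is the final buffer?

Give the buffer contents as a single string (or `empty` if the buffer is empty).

After op 1 (insert('i')): buffer="iheioiij" (len 8), cursors c1@1 c2@4 c3@6, authorship 1..2.3..
After op 2 (insert('d')): buffer="idheidoidij" (len 11), cursors c1@2 c2@6 c3@9, authorship 11..22.33..
After op 3 (move_left): buffer="idheidoidij" (len 11), cursors c1@1 c2@5 c3@8, authorship 11..22.33..

Answer: idheidoidij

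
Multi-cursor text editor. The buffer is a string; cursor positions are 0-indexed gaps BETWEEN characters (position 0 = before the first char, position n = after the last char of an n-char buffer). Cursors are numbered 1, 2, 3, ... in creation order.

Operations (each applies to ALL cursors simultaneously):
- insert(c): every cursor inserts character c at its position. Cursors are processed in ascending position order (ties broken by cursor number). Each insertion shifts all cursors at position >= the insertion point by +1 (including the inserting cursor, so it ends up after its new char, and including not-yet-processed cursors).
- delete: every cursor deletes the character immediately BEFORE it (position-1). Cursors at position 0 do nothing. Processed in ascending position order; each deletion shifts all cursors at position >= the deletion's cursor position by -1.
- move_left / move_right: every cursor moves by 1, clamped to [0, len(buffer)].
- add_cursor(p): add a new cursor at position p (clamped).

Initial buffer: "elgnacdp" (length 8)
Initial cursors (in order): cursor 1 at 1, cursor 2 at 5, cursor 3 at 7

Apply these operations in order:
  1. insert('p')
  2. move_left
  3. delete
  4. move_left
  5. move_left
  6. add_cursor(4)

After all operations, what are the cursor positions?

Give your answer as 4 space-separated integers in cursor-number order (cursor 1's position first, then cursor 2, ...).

Answer: 0 2 4 4

Derivation:
After op 1 (insert('p')): buffer="eplgnapcdpp" (len 11), cursors c1@2 c2@7 c3@10, authorship .1....2..3.
After op 2 (move_left): buffer="eplgnapcdpp" (len 11), cursors c1@1 c2@6 c3@9, authorship .1....2..3.
After op 3 (delete): buffer="plgnpcpp" (len 8), cursors c1@0 c2@4 c3@6, authorship 1...2.3.
After op 4 (move_left): buffer="plgnpcpp" (len 8), cursors c1@0 c2@3 c3@5, authorship 1...2.3.
After op 5 (move_left): buffer="plgnpcpp" (len 8), cursors c1@0 c2@2 c3@4, authorship 1...2.3.
After op 6 (add_cursor(4)): buffer="plgnpcpp" (len 8), cursors c1@0 c2@2 c3@4 c4@4, authorship 1...2.3.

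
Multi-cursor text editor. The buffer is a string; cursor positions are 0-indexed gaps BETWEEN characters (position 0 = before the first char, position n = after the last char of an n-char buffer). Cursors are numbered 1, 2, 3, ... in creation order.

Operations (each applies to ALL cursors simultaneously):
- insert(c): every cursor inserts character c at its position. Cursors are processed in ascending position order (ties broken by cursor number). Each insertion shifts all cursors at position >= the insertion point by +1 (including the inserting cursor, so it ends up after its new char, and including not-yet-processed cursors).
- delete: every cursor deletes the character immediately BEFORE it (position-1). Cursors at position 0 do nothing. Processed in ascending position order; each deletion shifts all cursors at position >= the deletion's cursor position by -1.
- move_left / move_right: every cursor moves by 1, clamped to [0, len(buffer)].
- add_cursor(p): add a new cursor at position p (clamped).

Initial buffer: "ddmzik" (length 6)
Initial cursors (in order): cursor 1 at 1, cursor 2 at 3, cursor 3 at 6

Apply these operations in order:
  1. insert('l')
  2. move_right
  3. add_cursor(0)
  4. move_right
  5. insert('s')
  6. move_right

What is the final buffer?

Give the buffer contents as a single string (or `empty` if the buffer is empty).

After op 1 (insert('l')): buffer="dldmlzikl" (len 9), cursors c1@2 c2@5 c3@9, authorship .1..2...3
After op 2 (move_right): buffer="dldmlzikl" (len 9), cursors c1@3 c2@6 c3@9, authorship .1..2...3
After op 3 (add_cursor(0)): buffer="dldmlzikl" (len 9), cursors c4@0 c1@3 c2@6 c3@9, authorship .1..2...3
After op 4 (move_right): buffer="dldmlzikl" (len 9), cursors c4@1 c1@4 c2@7 c3@9, authorship .1..2...3
After op 5 (insert('s')): buffer="dsldmslziskls" (len 13), cursors c4@2 c1@6 c2@10 c3@13, authorship .41..12..2.33
After op 6 (move_right): buffer="dsldmslziskls" (len 13), cursors c4@3 c1@7 c2@11 c3@13, authorship .41..12..2.33

Answer: dsldmslziskls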